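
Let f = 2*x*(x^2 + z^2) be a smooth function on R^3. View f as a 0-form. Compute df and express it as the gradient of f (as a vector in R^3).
df = (6*x^2 + 2*z^2) dx + (0) dy + (4*x*z) dz; grad f = (6*x^2 + 2*z^2, 0, 4*x*z)

For a 0-form f, d f = (∂f/∂x) dx + (∂f/∂y) dy + (∂f/∂z) dz. The components of the vector representation are exactly the entries of grad f in Cartesian coordinates:
  ∂f/∂x = 6*x^2 + 2*z^2
  ∂f/∂y = 0
  ∂f/∂z = 4*x*z.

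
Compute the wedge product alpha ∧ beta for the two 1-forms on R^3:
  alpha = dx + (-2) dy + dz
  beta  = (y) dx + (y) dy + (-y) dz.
alpha ∧ beta = (3*y) dx ∧ dy + (-2*y) dx ∧ dz + (y) dy ∧ dz

Distribute the wedge, using dx_i ∧ dx_j = -dx_j ∧ dx_i and dx_i ∧ dx_i = 0. For each pair (i, j) with i < j, the coefficient of dx_i ∧ dx_j in alpha ∧ beta is (alpha_i * beta_j - alpha_j * beta_i). Collecting: alpha ∧ beta = (3*y) dx ∧ dy + (-2*y) dx ∧ dz + (y) dy ∧ dz.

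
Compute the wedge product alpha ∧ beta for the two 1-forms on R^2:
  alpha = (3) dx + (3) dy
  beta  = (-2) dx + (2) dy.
alpha ∧ beta = (12) dx ∧ dy

Distribute the wedge, using dx_i ∧ dx_j = -dx_j ∧ dx_i and dx_i ∧ dx_i = 0. For each pair (i, j) with i < j, the coefficient of dx_i ∧ dx_j in alpha ∧ beta is (alpha_i * beta_j - alpha_j * beta_i). Collecting: alpha ∧ beta = (12) dx ∧ dy.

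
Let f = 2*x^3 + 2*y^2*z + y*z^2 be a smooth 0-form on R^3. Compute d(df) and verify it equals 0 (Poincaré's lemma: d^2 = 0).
d(df) = 0

Step 1: df = sum_i (∂f/∂x_i) dx_i = (6*x^2) dx + (z*(4*y + z)) dy + (2*y*(y + z)) dz.
Step 2: Apply d again. Using the 1-form formula, the coefficient of dx ∧ dy in d(df) is ∂^2 f/∂x ∂y - ∂^2 f/∂y ∂x = (0) - (0) = 0 (equality of mixed partials for smooth f).
Similarly for dx ∧ dz and dy ∧ dz — all coefficients vanish. So d(df) = 0.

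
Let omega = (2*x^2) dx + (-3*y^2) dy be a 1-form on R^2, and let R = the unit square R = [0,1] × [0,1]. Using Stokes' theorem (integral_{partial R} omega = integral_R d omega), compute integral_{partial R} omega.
integral_(partial R) omega = 0

Stokes: integral_partial_R omega = integral_R d omega with d omega = (∂Q/∂x - ∂P/∂y) dx ∧ dy.
  ∂Q/∂x = 0
  ∂P/∂y = 0
  integrand = ∂Q/∂x - ∂P/∂y = 0.
Integrating over R: integral_0^1 integral_0^1 (0) dx dy = 0.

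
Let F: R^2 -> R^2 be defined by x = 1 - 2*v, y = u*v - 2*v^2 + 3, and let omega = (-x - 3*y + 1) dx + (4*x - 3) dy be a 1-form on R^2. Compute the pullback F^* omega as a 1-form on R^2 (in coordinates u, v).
F^* omega = (v*(1 - 8*v)) du + (-2*u*v + u + 20*v^2 - 8*v + 18) dv

Using F^*(f dg) = (f ∘ F) d(g ∘ F), substitute each coordinate x_i by F_i(u, v) in f_i, and replace dx_i by d F_i = (∂F_i/∂u) du + (∂F_i/∂v) dv.
  For the x component: f_1(F) = -3*u*v + 6*v^2 + 2*v - 9; d F_1 = (0) du + (-2) dv
  For the y component: f_2(F) = 1 - 8*v; d F_2 = (v) du + (u - 4*v) dv
Combining and collecting du, dv coefficients:
  coeff of du: v*(1 - 8*v)
  coeff of dv: -2*u*v + u + 20*v^2 - 8*v + 18
F^* omega = (v*(1 - 8*v)) du + (-2*u*v + u + 20*v^2 - 8*v + 18) dv.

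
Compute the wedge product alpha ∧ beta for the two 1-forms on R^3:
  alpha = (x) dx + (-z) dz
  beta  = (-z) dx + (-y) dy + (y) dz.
alpha ∧ beta = (-x*y) dx ∧ dy + (x*y - z^2) dx ∧ dz + (-y*z) dy ∧ dz

Distribute the wedge, using dx_i ∧ dx_j = -dx_j ∧ dx_i and dx_i ∧ dx_i = 0. For each pair (i, j) with i < j, the coefficient of dx_i ∧ dx_j in alpha ∧ beta is (alpha_i * beta_j - alpha_j * beta_i). Collecting: alpha ∧ beta = (-x*y) dx ∧ dy + (x*y - z^2) dx ∧ dz + (-y*z) dy ∧ dz.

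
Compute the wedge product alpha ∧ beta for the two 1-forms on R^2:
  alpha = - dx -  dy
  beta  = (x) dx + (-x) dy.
alpha ∧ beta = (2*x) dx ∧ dy

Distribute the wedge, using dx_i ∧ dx_j = -dx_j ∧ dx_i and dx_i ∧ dx_i = 0. For each pair (i, j) with i < j, the coefficient of dx_i ∧ dx_j in alpha ∧ beta is (alpha_i * beta_j - alpha_j * beta_i). Collecting: alpha ∧ beta = (2*x) dx ∧ dy.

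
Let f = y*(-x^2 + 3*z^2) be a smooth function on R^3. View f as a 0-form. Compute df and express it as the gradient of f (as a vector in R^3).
df = (-2*x*y) dx + (-x^2 + 3*z^2) dy + (6*y*z) dz; grad f = (-2*x*y, -x^2 + 3*z^2, 6*y*z)

For a 0-form f, d f = (∂f/∂x) dx + (∂f/∂y) dy + (∂f/∂z) dz. The components of the vector representation are exactly the entries of grad f in Cartesian coordinates:
  ∂f/∂x = -2*x*y
  ∂f/∂y = -x^2 + 3*z^2
  ∂f/∂z = 6*y*z.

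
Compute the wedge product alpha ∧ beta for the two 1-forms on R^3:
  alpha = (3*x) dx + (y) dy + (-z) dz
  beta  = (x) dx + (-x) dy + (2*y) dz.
alpha ∧ beta = (-x*(3*x + y)) dx ∧ dy + (x*(6*y + z)) dx ∧ dz + (-x*z + 2*y^2) dy ∧ dz

Distribute the wedge, using dx_i ∧ dx_j = -dx_j ∧ dx_i and dx_i ∧ dx_i = 0. For each pair (i, j) with i < j, the coefficient of dx_i ∧ dx_j in alpha ∧ beta is (alpha_i * beta_j - alpha_j * beta_i). Collecting: alpha ∧ beta = (-x*(3*x + y)) dx ∧ dy + (x*(6*y + z)) dx ∧ dz + (-x*z + 2*y^2) dy ∧ dz.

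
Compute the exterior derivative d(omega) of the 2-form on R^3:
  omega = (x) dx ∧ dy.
d(omega) = 0

For a 2-form omega = sum_{i<j} g_{ij} dx_i ∧ dx_j, the exterior derivative is
  d(omega) = sum_{i<j} d(g_{ij}) ∧ dx_i ∧ dx_j = sum_{i<j, k} (∂g_{ij}/∂x_k) dx_k ∧ dx_i ∧ dx_j.
Expand each term, using dx_k ∧ dx_i ∧ dx_j = sgn(permutation) dx_{(a)} ∧ dx_{(b)} ∧ dx_{(c)} with (a < b < c) sorted:

Collecting like 3-forms: d(omega) = 0.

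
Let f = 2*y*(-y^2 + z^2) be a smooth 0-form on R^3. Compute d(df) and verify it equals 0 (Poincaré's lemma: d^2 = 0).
d(df) = 0

Step 1: df = sum_i (∂f/∂x_i) dx_i = (0) dx + (-6*y^2 + 2*z^2) dy + (4*y*z) dz.
Step 2: Apply d again. Using the 1-form formula, the coefficient of dx ∧ dy in d(df) is ∂^2 f/∂x ∂y - ∂^2 f/∂y ∂x = (0) - (0) = 0 (equality of mixed partials for smooth f).
Similarly for dx ∧ dz and dy ∧ dz — all coefficients vanish. So d(df) = 0.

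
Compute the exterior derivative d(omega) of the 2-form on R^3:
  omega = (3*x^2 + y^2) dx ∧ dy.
d(omega) = 0

For a 2-form omega = sum_{i<j} g_{ij} dx_i ∧ dx_j, the exterior derivative is
  d(omega) = sum_{i<j} d(g_{ij}) ∧ dx_i ∧ dx_j = sum_{i<j, k} (∂g_{ij}/∂x_k) dx_k ∧ dx_i ∧ dx_j.
Expand each term, using dx_k ∧ dx_i ∧ dx_j = sgn(permutation) dx_{(a)} ∧ dx_{(b)} ∧ dx_{(c)} with (a < b < c) sorted:

Collecting like 3-forms: d(omega) = 0.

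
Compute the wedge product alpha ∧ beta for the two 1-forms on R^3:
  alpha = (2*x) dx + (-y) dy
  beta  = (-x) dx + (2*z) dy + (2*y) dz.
alpha ∧ beta = (x*(-y + 4*z)) dx ∧ dy + (4*x*y) dx ∧ dz + (-2*y^2) dy ∧ dz

Distribute the wedge, using dx_i ∧ dx_j = -dx_j ∧ dx_i and dx_i ∧ dx_i = 0. For each pair (i, j) with i < j, the coefficient of dx_i ∧ dx_j in alpha ∧ beta is (alpha_i * beta_j - alpha_j * beta_i). Collecting: alpha ∧ beta = (x*(-y + 4*z)) dx ∧ dy + (4*x*y) dx ∧ dz + (-2*y^2) dy ∧ dz.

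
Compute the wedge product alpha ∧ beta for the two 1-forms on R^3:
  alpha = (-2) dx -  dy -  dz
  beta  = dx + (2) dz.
alpha ∧ beta = (-3) dx ∧ dz + (1) dx ∧ dy + (-2) dy ∧ dz

Distribute the wedge, using dx_i ∧ dx_j = -dx_j ∧ dx_i and dx_i ∧ dx_i = 0. For each pair (i, j) with i < j, the coefficient of dx_i ∧ dx_j in alpha ∧ beta is (alpha_i * beta_j - alpha_j * beta_i). Collecting: alpha ∧ beta = (-3) dx ∧ dz + (1) dx ∧ dy + (-2) dy ∧ dz.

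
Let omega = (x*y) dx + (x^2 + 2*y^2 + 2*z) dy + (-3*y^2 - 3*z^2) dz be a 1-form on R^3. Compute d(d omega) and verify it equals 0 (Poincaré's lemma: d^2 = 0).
d(d omega) = 0

Step 1: d omega = sum_{i<j} (∂f_j/∂x_i - ∂f_i/∂x_j) dx_i ∧ dx_j:
  coeff of dx ∧ dy: x
  coeff of dx ∧ dz: 0
  coeff of dy ∧ dz: -6*y - 2
Step 2: Apply d again to each 2-form coefficient. The only possible 3-form in R^3 is dx ∧ dy ∧ dz, with coefficient
  ∂(coeff of dy∧dz)/∂x - ∂(coeff of dx∧dz)/∂y + ∂(coeff of dx∧dy)/∂z
  = ∂/∂x (-6*y - 2) - ∂/∂y (0) + ∂/∂z (x).
Each of these terms simplifies to sums of mixed partials that cancel in pairs. The result is 0 (by equality of mixed partials for smooth functions — Schwarz / Clairaut).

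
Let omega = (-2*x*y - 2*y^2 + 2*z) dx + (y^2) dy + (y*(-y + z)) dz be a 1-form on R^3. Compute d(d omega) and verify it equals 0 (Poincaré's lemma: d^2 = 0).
d(d omega) = 0

Step 1: d omega = sum_{i<j} (∂f_j/∂x_i - ∂f_i/∂x_j) dx_i ∧ dx_j:
  coeff of dx ∧ dy: 2*x + 4*y
  coeff of dx ∧ dz: -2
  coeff of dy ∧ dz: -2*y + z
Step 2: Apply d again to each 2-form coefficient. The only possible 3-form in R^3 is dx ∧ dy ∧ dz, with coefficient
  ∂(coeff of dy∧dz)/∂x - ∂(coeff of dx∧dz)/∂y + ∂(coeff of dx∧dy)/∂z
  = ∂/∂x (-2*y + z) - ∂/∂y (-2) + ∂/∂z (2*x + 4*y).
Each of these terms simplifies to sums of mixed partials that cancel in pairs. The result is 0 (by equality of mixed partials for smooth functions — Schwarz / Clairaut).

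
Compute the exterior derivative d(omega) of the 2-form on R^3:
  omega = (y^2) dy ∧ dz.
d(omega) = 0

For a 2-form omega = sum_{i<j} g_{ij} dx_i ∧ dx_j, the exterior derivative is
  d(omega) = sum_{i<j} d(g_{ij}) ∧ dx_i ∧ dx_j = sum_{i<j, k} (∂g_{ij}/∂x_k) dx_k ∧ dx_i ∧ dx_j.
Expand each term, using dx_k ∧ dx_i ∧ dx_j = sgn(permutation) dx_{(a)} ∧ dx_{(b)} ∧ dx_{(c)} with (a < b < c) sorted:

Collecting like 3-forms: d(omega) = 0.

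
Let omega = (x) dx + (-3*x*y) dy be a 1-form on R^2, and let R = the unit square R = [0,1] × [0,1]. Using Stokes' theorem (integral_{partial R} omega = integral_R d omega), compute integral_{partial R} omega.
integral_(partial R) omega = -3/2

Stokes: integral_partial_R omega = integral_R d omega with d omega = (∂Q/∂x - ∂P/∂y) dx ∧ dy.
  ∂Q/∂x = -3*y
  ∂P/∂y = 0
  integrand = ∂Q/∂x - ∂P/∂y = -3*y.
Integrating over R: integral_0^1 integral_0^1 (-3*y) dx dy = -3/2.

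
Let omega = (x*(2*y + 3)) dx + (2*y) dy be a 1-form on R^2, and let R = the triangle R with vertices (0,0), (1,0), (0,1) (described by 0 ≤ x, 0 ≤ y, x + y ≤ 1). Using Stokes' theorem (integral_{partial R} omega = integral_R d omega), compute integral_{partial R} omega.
integral_(partial R) omega = -1/3

Stokes: integral_partial_R omega = integral_R d omega with d omega = (∂Q/∂x - ∂P/∂y) dx ∧ dy.
  ∂Q/∂x = 0
  ∂P/∂y = 2*x
  integrand = ∂Q/∂x - ∂P/∂y = -2*x.
Integrating over R: integral_0^1 integral_0^{1-x} (-2*x) dy dx = -1/3.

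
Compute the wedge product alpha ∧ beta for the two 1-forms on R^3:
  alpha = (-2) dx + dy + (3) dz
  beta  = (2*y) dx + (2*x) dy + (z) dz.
alpha ∧ beta = (-4*x - 2*y) dx ∧ dy + (-6*y - 2*z) dx ∧ dz + (-6*x + z) dy ∧ dz

Distribute the wedge, using dx_i ∧ dx_j = -dx_j ∧ dx_i and dx_i ∧ dx_i = 0. For each pair (i, j) with i < j, the coefficient of dx_i ∧ dx_j in alpha ∧ beta is (alpha_i * beta_j - alpha_j * beta_i). Collecting: alpha ∧ beta = (-4*x - 2*y) dx ∧ dy + (-6*y - 2*z) dx ∧ dz + (-6*x + z) dy ∧ dz.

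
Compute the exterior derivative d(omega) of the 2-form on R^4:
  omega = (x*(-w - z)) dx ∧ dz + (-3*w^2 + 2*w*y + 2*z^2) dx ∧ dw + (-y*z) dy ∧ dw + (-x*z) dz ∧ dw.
d(omega) = (-x - 5*z) dx ∧ dz ∧ dw + (-2*w) dx ∧ dy ∧ dw + (y) dy ∧ dz ∧ dw

For a 2-form omega = sum_{i<j} g_{ij} dx_i ∧ dx_j, the exterior derivative is
  d(omega) = sum_{i<j} d(g_{ij}) ∧ dx_i ∧ dx_j = sum_{i<j, k} (∂g_{ij}/∂x_k) dx_k ∧ dx_i ∧ dx_j.
Expand each term, using dx_k ∧ dx_i ∧ dx_j = sgn(permutation) dx_{(a)} ∧ dx_{(b)} ∧ dx_{(c)} with (a < b < c) sorted:
  d(x*(-w - z)) includes (∂/∂w)(x*(-w - z)) dw = (-x) dw, which multiplied by dx ∧ dz gives (-x) dx ∧ dz ∧ dw
  d(-3*w^2 + 2*w*y + 2*z^2) includes (∂/∂y)(-3*w^2 + 2*w*y + 2*z^2) dy = (2*w) dy, which multiplied by dx ∧ dw gives (-2*w) dx ∧ dy ∧ dw
  d(-3*w^2 + 2*w*y + 2*z^2) includes (∂/∂z)(-3*w^2 + 2*w*y + 2*z^2) dz = (4*z) dz, which multiplied by dx ∧ dw gives (-4*z) dx ∧ dz ∧ dw
  d(-y*z) includes (∂/∂z)(-y*z) dz = (-y) dz, which multiplied by dy ∧ dw gives (y) dy ∧ dz ∧ dw
  d(-x*z) includes (∂/∂x)(-x*z) dx = (-z) dx, which multiplied by dz ∧ dw gives (-z) dx ∧ dz ∧ dw
Collecting like 3-forms: d(omega) = (-x - 5*z) dx ∧ dz ∧ dw + (-2*w) dx ∧ dy ∧ dw + (y) dy ∧ dz ∧ dw.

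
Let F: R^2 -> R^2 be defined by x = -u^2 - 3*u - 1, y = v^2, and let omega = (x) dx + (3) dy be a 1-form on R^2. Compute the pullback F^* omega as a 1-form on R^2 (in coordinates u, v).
F^* omega = (2*u^3 + 9*u^2 + 11*u + 3) du + (6*v) dv

Using F^*(f dg) = (f ∘ F) d(g ∘ F), substitute each coordinate x_i by F_i(u, v) in f_i, and replace dx_i by d F_i = (∂F_i/∂u) du + (∂F_i/∂v) dv.
  For the x component: f_1(F) = -u^2 - 3*u - 1; d F_1 = (-2*u - 3) du + (0) dv
  For the y component: f_2(F) = 3; d F_2 = (0) du + (2*v) dv
Combining and collecting du, dv coefficients:
  coeff of du: 2*u^3 + 9*u^2 + 11*u + 3
  coeff of dv: 6*v
F^* omega = (2*u^3 + 9*u^2 + 11*u + 3) du + (6*v) dv.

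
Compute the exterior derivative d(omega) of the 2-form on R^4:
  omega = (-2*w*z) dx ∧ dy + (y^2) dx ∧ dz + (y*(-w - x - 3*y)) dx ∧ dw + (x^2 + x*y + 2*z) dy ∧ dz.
d(omega) = (-2*w + 2*x - y) dx ∧ dy ∧ dz + (w + x + 6*y - 2*z) dx ∧ dy ∧ dw

For a 2-form omega = sum_{i<j} g_{ij} dx_i ∧ dx_j, the exterior derivative is
  d(omega) = sum_{i<j} d(g_{ij}) ∧ dx_i ∧ dx_j = sum_{i<j, k} (∂g_{ij}/∂x_k) dx_k ∧ dx_i ∧ dx_j.
Expand each term, using dx_k ∧ dx_i ∧ dx_j = sgn(permutation) dx_{(a)} ∧ dx_{(b)} ∧ dx_{(c)} with (a < b < c) sorted:
  d(-2*w*z) includes (∂/∂z)(-2*w*z) dz = (-2*w) dz, which multiplied by dx ∧ dy gives (-2*w) dx ∧ dy ∧ dz
  d(-2*w*z) includes (∂/∂w)(-2*w*z) dw = (-2*z) dw, which multiplied by dx ∧ dy gives (-2*z) dx ∧ dy ∧ dw
  d(y^2) includes (∂/∂y)(y^2) dy = (2*y) dy, which multiplied by dx ∧ dz gives (-2*y) dx ∧ dy ∧ dz
  d(y*(-w - x - 3*y)) includes (∂/∂y)(y*(-w - x - 3*y)) dy = (-w - x - 6*y) dy, which multiplied by dx ∧ dw gives (w + x + 6*y) dx ∧ dy ∧ dw
  d(x^2 + x*y + 2*z) includes (∂/∂x)(x^2 + x*y + 2*z) dx = (2*x + y) dx, which multiplied by dy ∧ dz gives (2*x + y) dx ∧ dy ∧ dz
Collecting like 3-forms: d(omega) = (-2*w + 2*x - y) dx ∧ dy ∧ dz + (w + x + 6*y - 2*z) dx ∧ dy ∧ dw.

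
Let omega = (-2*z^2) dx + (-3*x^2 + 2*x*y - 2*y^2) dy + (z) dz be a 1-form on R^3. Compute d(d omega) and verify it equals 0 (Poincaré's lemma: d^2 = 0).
d(d omega) = 0

Step 1: d omega = sum_{i<j} (∂f_j/∂x_i - ∂f_i/∂x_j) dx_i ∧ dx_j:
  coeff of dx ∧ dy: -6*x + 2*y
  coeff of dx ∧ dz: 4*z
  coeff of dy ∧ dz: 0
Step 2: Apply d again to each 2-form coefficient. The only possible 3-form in R^3 is dx ∧ dy ∧ dz, with coefficient
  ∂(coeff of dy∧dz)/∂x - ∂(coeff of dx∧dz)/∂y + ∂(coeff of dx∧dy)/∂z
  = ∂/∂x (0) - ∂/∂y (4*z) + ∂/∂z (-6*x + 2*y).
Each of these terms simplifies to sums of mixed partials that cancel in pairs. The result is 0 (by equality of mixed partials for smooth functions — Schwarz / Clairaut).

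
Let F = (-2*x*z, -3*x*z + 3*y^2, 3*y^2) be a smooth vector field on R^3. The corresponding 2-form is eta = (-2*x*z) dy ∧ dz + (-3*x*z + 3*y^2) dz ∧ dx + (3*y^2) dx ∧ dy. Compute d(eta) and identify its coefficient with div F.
d(eta) = (6*y - 2*z) dx ∧ dy ∧ dz; div F = 6*y - 2*z

For a 2-form in R^3 of the form above, applying d gives a 3-form with coefficient ∂P/∂x + ∂Q/∂y + ∂R/∂z:
  ∂P/∂x = -2*z
  ∂Q/∂y = 6*y
  ∂R/∂z = 0
Sum = 6*y - 2*z, which is exactly div F.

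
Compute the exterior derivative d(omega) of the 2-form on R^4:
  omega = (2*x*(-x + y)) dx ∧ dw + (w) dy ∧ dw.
d(omega) = (-2*x) dx ∧ dy ∧ dw

For a 2-form omega = sum_{i<j} g_{ij} dx_i ∧ dx_j, the exterior derivative is
  d(omega) = sum_{i<j} d(g_{ij}) ∧ dx_i ∧ dx_j = sum_{i<j, k} (∂g_{ij}/∂x_k) dx_k ∧ dx_i ∧ dx_j.
Expand each term, using dx_k ∧ dx_i ∧ dx_j = sgn(permutation) dx_{(a)} ∧ dx_{(b)} ∧ dx_{(c)} with (a < b < c) sorted:
  d(2*x*(-x + y)) includes (∂/∂y)(2*x*(-x + y)) dy = (2*x) dy, which multiplied by dx ∧ dw gives (-2*x) dx ∧ dy ∧ dw
Collecting like 3-forms: d(omega) = (-2*x) dx ∧ dy ∧ dw.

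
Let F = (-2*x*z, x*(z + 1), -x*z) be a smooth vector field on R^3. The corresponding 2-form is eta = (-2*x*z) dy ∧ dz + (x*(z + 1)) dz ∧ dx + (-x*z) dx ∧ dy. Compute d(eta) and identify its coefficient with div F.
d(eta) = (-x - 2*z) dx ∧ dy ∧ dz; div F = -x - 2*z

For a 2-form in R^3 of the form above, applying d gives a 3-form with coefficient ∂P/∂x + ∂Q/∂y + ∂R/∂z:
  ∂P/∂x = -2*z
  ∂Q/∂y = 0
  ∂R/∂z = -x
Sum = -x - 2*z, which is exactly div F.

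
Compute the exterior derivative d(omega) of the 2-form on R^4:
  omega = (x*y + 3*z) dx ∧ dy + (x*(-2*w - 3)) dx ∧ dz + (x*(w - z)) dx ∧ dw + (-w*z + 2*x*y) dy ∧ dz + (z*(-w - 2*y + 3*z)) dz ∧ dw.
d(omega) = (2*y + 3) dx ∧ dy ∧ dz + (-x) dx ∧ dz ∧ dw + (-3*z) dy ∧ dz ∧ dw

For a 2-form omega = sum_{i<j} g_{ij} dx_i ∧ dx_j, the exterior derivative is
  d(omega) = sum_{i<j} d(g_{ij}) ∧ dx_i ∧ dx_j = sum_{i<j, k} (∂g_{ij}/∂x_k) dx_k ∧ dx_i ∧ dx_j.
Expand each term, using dx_k ∧ dx_i ∧ dx_j = sgn(permutation) dx_{(a)} ∧ dx_{(b)} ∧ dx_{(c)} with (a < b < c) sorted:
  d(x*y + 3*z) includes (∂/∂z)(x*y + 3*z) dz = (3) dz, which multiplied by dx ∧ dy gives (3) dx ∧ dy ∧ dz
  d(x*(-2*w - 3)) includes (∂/∂w)(x*(-2*w - 3)) dw = (-2*x) dw, which multiplied by dx ∧ dz gives (-2*x) dx ∧ dz ∧ dw
  d(x*(w - z)) includes (∂/∂z)(x*(w - z)) dz = (-x) dz, which multiplied by dx ∧ dw gives (x) dx ∧ dz ∧ dw
  d(-w*z + 2*x*y) includes (∂/∂x)(-w*z + 2*x*y) dx = (2*y) dx, which multiplied by dy ∧ dz gives (2*y) dx ∧ dy ∧ dz
  d(-w*z + 2*x*y) includes (∂/∂w)(-w*z + 2*x*y) dw = (-z) dw, which multiplied by dy ∧ dz gives (-z) dy ∧ dz ∧ dw
  d(z*(-w - 2*y + 3*z)) includes (∂/∂y)(z*(-w - 2*y + 3*z)) dy = (-2*z) dy, which multiplied by dz ∧ dw gives (-2*z) dy ∧ dz ∧ dw
Collecting like 3-forms: d(omega) = (2*y + 3) dx ∧ dy ∧ dz + (-x) dx ∧ dz ∧ dw + (-3*z) dy ∧ dz ∧ dw.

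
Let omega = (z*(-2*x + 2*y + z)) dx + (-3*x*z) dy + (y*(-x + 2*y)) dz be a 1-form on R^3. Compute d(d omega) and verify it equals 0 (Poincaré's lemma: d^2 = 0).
d(d omega) = 0

Step 1: d omega = sum_{i<j} (∂f_j/∂x_i - ∂f_i/∂x_j) dx_i ∧ dx_j:
  coeff of dx ∧ dy: -5*z
  coeff of dx ∧ dz: 2*x - 3*y - 2*z
  coeff of dy ∧ dz: 2*x + 4*y
Step 2: Apply d again to each 2-form coefficient. The only possible 3-form in R^3 is dx ∧ dy ∧ dz, with coefficient
  ∂(coeff of dy∧dz)/∂x - ∂(coeff of dx∧dz)/∂y + ∂(coeff of dx∧dy)/∂z
  = ∂/∂x (2*x + 4*y) - ∂/∂y (2*x - 3*y - 2*z) + ∂/∂z (-5*z).
Each of these terms simplifies to sums of mixed partials that cancel in pairs. The result is 0 (by equality of mixed partials for smooth functions — Schwarz / Clairaut).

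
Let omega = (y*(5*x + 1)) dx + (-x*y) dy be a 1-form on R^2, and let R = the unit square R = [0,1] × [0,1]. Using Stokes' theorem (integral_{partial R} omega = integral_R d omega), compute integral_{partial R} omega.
integral_(partial R) omega = -4

Stokes: integral_partial_R omega = integral_R d omega with d omega = (∂Q/∂x - ∂P/∂y) dx ∧ dy.
  ∂Q/∂x = -y
  ∂P/∂y = 5*x + 1
  integrand = ∂Q/∂x - ∂P/∂y = -5*x - y - 1.
Integrating over R: integral_0^1 integral_0^1 (-5*x - y - 1) dx dy = -4.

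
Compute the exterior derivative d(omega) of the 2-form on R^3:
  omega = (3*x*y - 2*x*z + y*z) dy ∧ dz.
d(omega) = (3*y - 2*z) dx ∧ dy ∧ dz

For a 2-form omega = sum_{i<j} g_{ij} dx_i ∧ dx_j, the exterior derivative is
  d(omega) = sum_{i<j} d(g_{ij}) ∧ dx_i ∧ dx_j = sum_{i<j, k} (∂g_{ij}/∂x_k) dx_k ∧ dx_i ∧ dx_j.
Expand each term, using dx_k ∧ dx_i ∧ dx_j = sgn(permutation) dx_{(a)} ∧ dx_{(b)} ∧ dx_{(c)} with (a < b < c) sorted:
  d(3*x*y - 2*x*z + y*z) includes (∂/∂x)(3*x*y - 2*x*z + y*z) dx = (3*y - 2*z) dx, which multiplied by dy ∧ dz gives (3*y - 2*z) dx ∧ dy ∧ dz
Collecting like 3-forms: d(omega) = (3*y - 2*z) dx ∧ dy ∧ dz.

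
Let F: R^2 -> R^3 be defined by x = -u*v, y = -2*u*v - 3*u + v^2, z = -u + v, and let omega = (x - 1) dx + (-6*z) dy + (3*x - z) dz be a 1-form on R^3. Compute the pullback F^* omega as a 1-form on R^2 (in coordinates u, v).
F^* omega = (u*v^2 - 9*u*v - 19*u + 12*v^2 + 20*v) du + (u^2*v - 12*u^2 + 21*u*v + 2*u - 12*v^2 - v) dv

Using F^*(f dg) = (f ∘ F) d(g ∘ F), substitute each coordinate x_i by F_i(u, v) in f_i, and replace dx_i by d F_i = (∂F_i/∂u) du + (∂F_i/∂v) dv.
  For the x component: f_1(F) = -u*v - 1; d F_1 = (-v) du + (-u) dv
  For the y component: f_2(F) = 6*u - 6*v; d F_2 = (-2*v - 3) du + (-2*u + 2*v) dv
  For the z component: f_3(F) = -3*u*v + u - v; d F_3 = (-1) du + (1) dv
Combining and collecting du, dv coefficients:
  coeff of du: u*v^2 - 9*u*v - 19*u + 12*v^2 + 20*v
  coeff of dv: u^2*v - 12*u^2 + 21*u*v + 2*u - 12*v^2 - v
F^* omega = (u*v^2 - 9*u*v - 19*u + 12*v^2 + 20*v) du + (u^2*v - 12*u^2 + 21*u*v + 2*u - 12*v^2 - v) dv.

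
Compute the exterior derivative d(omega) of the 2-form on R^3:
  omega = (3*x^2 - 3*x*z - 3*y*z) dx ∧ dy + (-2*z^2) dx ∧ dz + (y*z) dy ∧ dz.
d(omega) = (-3*x - 3*y) dx ∧ dy ∧ dz

For a 2-form omega = sum_{i<j} g_{ij} dx_i ∧ dx_j, the exterior derivative is
  d(omega) = sum_{i<j} d(g_{ij}) ∧ dx_i ∧ dx_j = sum_{i<j, k} (∂g_{ij}/∂x_k) dx_k ∧ dx_i ∧ dx_j.
Expand each term, using dx_k ∧ dx_i ∧ dx_j = sgn(permutation) dx_{(a)} ∧ dx_{(b)} ∧ dx_{(c)} with (a < b < c) sorted:
  d(3*x^2 - 3*x*z - 3*y*z) includes (∂/∂z)(3*x^2 - 3*x*z - 3*y*z) dz = (-3*x - 3*y) dz, which multiplied by dx ∧ dy gives (-3*x - 3*y) dx ∧ dy ∧ dz
Collecting like 3-forms: d(omega) = (-3*x - 3*y) dx ∧ dy ∧ dz.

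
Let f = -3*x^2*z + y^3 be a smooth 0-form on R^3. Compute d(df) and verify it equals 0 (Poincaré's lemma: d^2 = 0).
d(df) = 0

Step 1: df = sum_i (∂f/∂x_i) dx_i = (-6*x*z) dx + (3*y^2) dy + (-3*x^2) dz.
Step 2: Apply d again. Using the 1-form formula, the coefficient of dx ∧ dy in d(df) is ∂^2 f/∂x ∂y - ∂^2 f/∂y ∂x = (0) - (0) = 0 (equality of mixed partials for smooth f).
Similarly for dx ∧ dz and dy ∧ dz — all coefficients vanish. So d(df) = 0.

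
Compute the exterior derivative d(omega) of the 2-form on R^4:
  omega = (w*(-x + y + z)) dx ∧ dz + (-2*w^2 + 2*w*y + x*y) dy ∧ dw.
d(omega) = (-w) dx ∧ dy ∧ dz + (-x + y + z) dx ∧ dz ∧ dw + (y) dx ∧ dy ∧ dw

For a 2-form omega = sum_{i<j} g_{ij} dx_i ∧ dx_j, the exterior derivative is
  d(omega) = sum_{i<j} d(g_{ij}) ∧ dx_i ∧ dx_j = sum_{i<j, k} (∂g_{ij}/∂x_k) dx_k ∧ dx_i ∧ dx_j.
Expand each term, using dx_k ∧ dx_i ∧ dx_j = sgn(permutation) dx_{(a)} ∧ dx_{(b)} ∧ dx_{(c)} with (a < b < c) sorted:
  d(w*(-x + y + z)) includes (∂/∂y)(w*(-x + y + z)) dy = (w) dy, which multiplied by dx ∧ dz gives (-w) dx ∧ dy ∧ dz
  d(w*(-x + y + z)) includes (∂/∂w)(w*(-x + y + z)) dw = (-x + y + z) dw, which multiplied by dx ∧ dz gives (-x + y + z) dx ∧ dz ∧ dw
  d(-2*w^2 + 2*w*y + x*y) includes (∂/∂x)(-2*w^2 + 2*w*y + x*y) dx = (y) dx, which multiplied by dy ∧ dw gives (y) dx ∧ dy ∧ dw
Collecting like 3-forms: d(omega) = (-w) dx ∧ dy ∧ dz + (-x + y + z) dx ∧ dz ∧ dw + (y) dx ∧ dy ∧ dw.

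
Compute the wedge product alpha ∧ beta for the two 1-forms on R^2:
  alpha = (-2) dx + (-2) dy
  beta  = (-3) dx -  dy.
alpha ∧ beta = (-4) dx ∧ dy

Distribute the wedge, using dx_i ∧ dx_j = -dx_j ∧ dx_i and dx_i ∧ dx_i = 0. For each pair (i, j) with i < j, the coefficient of dx_i ∧ dx_j in alpha ∧ beta is (alpha_i * beta_j - alpha_j * beta_i). Collecting: alpha ∧ beta = (-4) dx ∧ dy.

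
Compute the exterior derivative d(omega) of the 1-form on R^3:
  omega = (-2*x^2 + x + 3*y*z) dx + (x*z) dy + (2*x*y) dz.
d(omega) = (-2*z) dx ∧ dy + (-y) dx ∧ dz + (x) dy ∧ dz

For a 1-form omega = sum_i f_i dx_i, the exterior derivative is
  d(omega) = sum_{i < j} (∂f_j/∂x_i - ∂f_i/∂x_j) dx_i ∧ dx_j.
  coefficient of dx ∧ dy: ∂f_2/∂x - ∂f_1/∂y = ∂(x*z)/∂x - ∂(-2*x^2 + x + 3*y*z)/∂y = -2*z
  coefficient of dx ∧ dz: ∂f_3/∂x - ∂f_1/∂z = ∂(2*x*y)/∂x - ∂(-2*x^2 + x + 3*y*z)/∂z = -y
  coefficient of dy ∧ dz: ∂f_3/∂y - ∂f_2/∂z = ∂(2*x*y)/∂y - ∂(x*z)/∂z = x
Assembling: d(omega) = (-2*z) dx ∧ dy + (-y) dx ∧ dz + (x) dy ∧ dz.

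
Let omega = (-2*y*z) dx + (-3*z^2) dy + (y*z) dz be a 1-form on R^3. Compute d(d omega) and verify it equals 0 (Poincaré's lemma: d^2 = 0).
d(d omega) = 0

Step 1: d omega = sum_{i<j} (∂f_j/∂x_i - ∂f_i/∂x_j) dx_i ∧ dx_j:
  coeff of dx ∧ dy: 2*z
  coeff of dx ∧ dz: 2*y
  coeff of dy ∧ dz: 7*z
Step 2: Apply d again to each 2-form coefficient. The only possible 3-form in R^3 is dx ∧ dy ∧ dz, with coefficient
  ∂(coeff of dy∧dz)/∂x - ∂(coeff of dx∧dz)/∂y + ∂(coeff of dx∧dy)/∂z
  = ∂/∂x (7*z) - ∂/∂y (2*y) + ∂/∂z (2*z).
Each of these terms simplifies to sums of mixed partials that cancel in pairs. The result is 0 (by equality of mixed partials for smooth functions — Schwarz / Clairaut).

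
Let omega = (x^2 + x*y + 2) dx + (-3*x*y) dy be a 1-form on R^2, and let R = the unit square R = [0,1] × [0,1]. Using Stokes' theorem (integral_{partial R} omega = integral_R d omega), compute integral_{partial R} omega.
integral_(partial R) omega = -2

Stokes: integral_partial_R omega = integral_R d omega with d omega = (∂Q/∂x - ∂P/∂y) dx ∧ dy.
  ∂Q/∂x = -3*y
  ∂P/∂y = x
  integrand = ∂Q/∂x - ∂P/∂y = -x - 3*y.
Integrating over R: integral_0^1 integral_0^1 (-x - 3*y) dx dy = -2.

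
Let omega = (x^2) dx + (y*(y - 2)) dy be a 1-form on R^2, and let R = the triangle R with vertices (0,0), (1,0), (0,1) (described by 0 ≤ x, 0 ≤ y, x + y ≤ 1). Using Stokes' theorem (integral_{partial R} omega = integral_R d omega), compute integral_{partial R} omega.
integral_(partial R) omega = 0

Stokes: integral_partial_R omega = integral_R d omega with d omega = (∂Q/∂x - ∂P/∂y) dx ∧ dy.
  ∂Q/∂x = 0
  ∂P/∂y = 0
  integrand = ∂Q/∂x - ∂P/∂y = 0.
Integrating over R: integral_0^1 integral_0^{1-x} (0) dy dx = 0.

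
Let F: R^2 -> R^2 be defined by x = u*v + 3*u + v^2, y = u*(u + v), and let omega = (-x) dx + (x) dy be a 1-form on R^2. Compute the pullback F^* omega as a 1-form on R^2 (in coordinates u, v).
F^* omega = (2*u^2*v + 6*u^2 + 2*u*v^2 - 3*u*v - 9*u - 3*v^2) du + (2*v*(-u*v - 3*u - v^2)) dv

Using F^*(f dg) = (f ∘ F) d(g ∘ F), substitute each coordinate x_i by F_i(u, v) in f_i, and replace dx_i by d F_i = (∂F_i/∂u) du + (∂F_i/∂v) dv.
  For the x component: f_1(F) = -u*v - 3*u - v^2; d F_1 = (v + 3) du + (u + 2*v) dv
  For the y component: f_2(F) = u*v + 3*u + v^2; d F_2 = (2*u + v) du + (u) dv
Combining and collecting du, dv coefficients:
  coeff of du: 2*u^2*v + 6*u^2 + 2*u*v^2 - 3*u*v - 9*u - 3*v^2
  coeff of dv: 2*v*(-u*v - 3*u - v^2)
F^* omega = (2*u^2*v + 6*u^2 + 2*u*v^2 - 3*u*v - 9*u - 3*v^2) du + (2*v*(-u*v - 3*u - v^2)) dv.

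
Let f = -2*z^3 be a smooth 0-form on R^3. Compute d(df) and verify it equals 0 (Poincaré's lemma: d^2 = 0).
d(df) = 0

Step 1: df = sum_i (∂f/∂x_i) dx_i = (0) dx + (0) dy + (-6*z^2) dz.
Step 2: Apply d again. Using the 1-form formula, the coefficient of dx ∧ dy in d(df) is ∂^2 f/∂x ∂y - ∂^2 f/∂y ∂x = (0) - (0) = 0 (equality of mixed partials for smooth f).
Similarly for dx ∧ dz and dy ∧ dz — all coefficients vanish. So d(df) = 0.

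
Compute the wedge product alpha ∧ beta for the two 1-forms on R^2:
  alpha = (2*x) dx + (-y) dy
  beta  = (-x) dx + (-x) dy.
alpha ∧ beta = (-x*(2*x + y)) dx ∧ dy

Distribute the wedge, using dx_i ∧ dx_j = -dx_j ∧ dx_i and dx_i ∧ dx_i = 0. For each pair (i, j) with i < j, the coefficient of dx_i ∧ dx_j in alpha ∧ beta is (alpha_i * beta_j - alpha_j * beta_i). Collecting: alpha ∧ beta = (-x*(2*x + y)) dx ∧ dy.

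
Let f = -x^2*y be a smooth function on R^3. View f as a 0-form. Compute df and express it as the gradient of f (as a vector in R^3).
df = (-2*x*y) dx + (-x^2) dy + (0) dz; grad f = (-2*x*y, -x^2, 0)

For a 0-form f, d f = (∂f/∂x) dx + (∂f/∂y) dy + (∂f/∂z) dz. The components of the vector representation are exactly the entries of grad f in Cartesian coordinates:
  ∂f/∂x = -2*x*y
  ∂f/∂y = -x^2
  ∂f/∂z = 0.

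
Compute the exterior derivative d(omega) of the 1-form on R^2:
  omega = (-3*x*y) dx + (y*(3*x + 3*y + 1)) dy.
d(omega) = (3*x + 3*y) dx ∧ dy

For a 1-form omega = sum_i f_i dx_i, the exterior derivative is
  d(omega) = sum_{i < j} (∂f_j/∂x_i - ∂f_i/∂x_j) dx_i ∧ dx_j.
  coefficient of dx ∧ dy: ∂f_2/∂x - ∂f_1/∂y = ∂(y*(3*x + 3*y + 1))/∂x - ∂(-3*x*y)/∂y = 3*x + 3*y
Assembling: d(omega) = (3*x + 3*y) dx ∧ dy.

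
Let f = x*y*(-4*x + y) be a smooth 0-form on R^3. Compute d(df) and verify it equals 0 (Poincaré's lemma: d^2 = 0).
d(df) = 0

Step 1: df = sum_i (∂f/∂x_i) dx_i = (y*(-8*x + y)) dx + (2*x*(-2*x + y)) dy + (0) dz.
Step 2: Apply d again. Using the 1-form formula, the coefficient of dx ∧ dy in d(df) is ∂^2 f/∂x ∂y - ∂^2 f/∂y ∂x = (-8*x + 2*y) - (-8*x + 2*y) = 0 (equality of mixed partials for smooth f).
Similarly for dx ∧ dz and dy ∧ dz — all coefficients vanish. So d(df) = 0.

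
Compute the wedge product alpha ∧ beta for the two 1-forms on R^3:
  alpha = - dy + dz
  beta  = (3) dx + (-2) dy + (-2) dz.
alpha ∧ beta = (3) dx ∧ dy + (4) dy ∧ dz + (-3) dx ∧ dz

Distribute the wedge, using dx_i ∧ dx_j = -dx_j ∧ dx_i and dx_i ∧ dx_i = 0. For each pair (i, j) with i < j, the coefficient of dx_i ∧ dx_j in alpha ∧ beta is (alpha_i * beta_j - alpha_j * beta_i). Collecting: alpha ∧ beta = (3) dx ∧ dy + (4) dy ∧ dz + (-3) dx ∧ dz.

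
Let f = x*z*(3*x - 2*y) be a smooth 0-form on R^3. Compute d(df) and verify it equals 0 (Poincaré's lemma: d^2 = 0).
d(df) = 0

Step 1: df = sum_i (∂f/∂x_i) dx_i = (2*z*(3*x - y)) dx + (-2*x*z) dy + (x*(3*x - 2*y)) dz.
Step 2: Apply d again. Using the 1-form formula, the coefficient of dx ∧ dy in d(df) is ∂^2 f/∂x ∂y - ∂^2 f/∂y ∂x = (-2*z) - (-2*z) = 0 (equality of mixed partials for smooth f).
Similarly for dx ∧ dz and dy ∧ dz — all coefficients vanish. So d(df) = 0.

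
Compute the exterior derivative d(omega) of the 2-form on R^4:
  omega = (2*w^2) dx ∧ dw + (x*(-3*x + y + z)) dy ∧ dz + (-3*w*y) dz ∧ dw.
d(omega) = (-6*x + y + z) dx ∧ dy ∧ dz + (-3*w) dy ∧ dz ∧ dw

For a 2-form omega = sum_{i<j} g_{ij} dx_i ∧ dx_j, the exterior derivative is
  d(omega) = sum_{i<j} d(g_{ij}) ∧ dx_i ∧ dx_j = sum_{i<j, k} (∂g_{ij}/∂x_k) dx_k ∧ dx_i ∧ dx_j.
Expand each term, using dx_k ∧ dx_i ∧ dx_j = sgn(permutation) dx_{(a)} ∧ dx_{(b)} ∧ dx_{(c)} with (a < b < c) sorted:
  d(x*(-3*x + y + z)) includes (∂/∂x)(x*(-3*x + y + z)) dx = (-6*x + y + z) dx, which multiplied by dy ∧ dz gives (-6*x + y + z) dx ∧ dy ∧ dz
  d(-3*w*y) includes (∂/∂y)(-3*w*y) dy = (-3*w) dy, which multiplied by dz ∧ dw gives (-3*w) dy ∧ dz ∧ dw
Collecting like 3-forms: d(omega) = (-6*x + y + z) dx ∧ dy ∧ dz + (-3*w) dy ∧ dz ∧ dw.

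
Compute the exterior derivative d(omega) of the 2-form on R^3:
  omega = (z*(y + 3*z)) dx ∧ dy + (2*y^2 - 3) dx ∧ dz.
d(omega) = (-3*y + 6*z) dx ∧ dy ∧ dz

For a 2-form omega = sum_{i<j} g_{ij} dx_i ∧ dx_j, the exterior derivative is
  d(omega) = sum_{i<j} d(g_{ij}) ∧ dx_i ∧ dx_j = sum_{i<j, k} (∂g_{ij}/∂x_k) dx_k ∧ dx_i ∧ dx_j.
Expand each term, using dx_k ∧ dx_i ∧ dx_j = sgn(permutation) dx_{(a)} ∧ dx_{(b)} ∧ dx_{(c)} with (a < b < c) sorted:
  d(z*(y + 3*z)) includes (∂/∂z)(z*(y + 3*z)) dz = (y + 6*z) dz, which multiplied by dx ∧ dy gives (y + 6*z) dx ∧ dy ∧ dz
  d(2*y^2 - 3) includes (∂/∂y)(2*y^2 - 3) dy = (4*y) dy, which multiplied by dx ∧ dz gives (-4*y) dx ∧ dy ∧ dz
Collecting like 3-forms: d(omega) = (-3*y + 6*z) dx ∧ dy ∧ dz.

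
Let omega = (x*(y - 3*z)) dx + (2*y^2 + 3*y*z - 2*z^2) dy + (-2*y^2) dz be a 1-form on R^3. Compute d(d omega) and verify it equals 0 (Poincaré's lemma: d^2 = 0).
d(d omega) = 0

Step 1: d omega = sum_{i<j} (∂f_j/∂x_i - ∂f_i/∂x_j) dx_i ∧ dx_j:
  coeff of dx ∧ dy: -x
  coeff of dx ∧ dz: 3*x
  coeff of dy ∧ dz: -7*y + 4*z
Step 2: Apply d again to each 2-form coefficient. The only possible 3-form in R^3 is dx ∧ dy ∧ dz, with coefficient
  ∂(coeff of dy∧dz)/∂x - ∂(coeff of dx∧dz)/∂y + ∂(coeff of dx∧dy)/∂z
  = ∂/∂x (-7*y + 4*z) - ∂/∂y (3*x) + ∂/∂z (-x).
Each of these terms simplifies to sums of mixed partials that cancel in pairs. The result is 0 (by equality of mixed partials for smooth functions — Schwarz / Clairaut).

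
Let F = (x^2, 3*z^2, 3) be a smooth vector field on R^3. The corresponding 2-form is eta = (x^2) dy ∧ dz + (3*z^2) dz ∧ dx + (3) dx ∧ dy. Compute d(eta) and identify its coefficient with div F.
d(eta) = (2*x) dx ∧ dy ∧ dz; div F = 2*x

For a 2-form in R^3 of the form above, applying d gives a 3-form with coefficient ∂P/∂x + ∂Q/∂y + ∂R/∂z:
  ∂P/∂x = 2*x
  ∂Q/∂y = 0
  ∂R/∂z = 0
Sum = 2*x, which is exactly div F.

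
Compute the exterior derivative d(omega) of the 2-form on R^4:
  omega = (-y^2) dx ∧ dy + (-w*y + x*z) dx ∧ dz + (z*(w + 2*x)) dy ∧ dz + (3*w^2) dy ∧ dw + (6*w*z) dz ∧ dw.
d(omega) = (w + 2*z) dx ∧ dy ∧ dz + (-y) dx ∧ dz ∧ dw + (z) dy ∧ dz ∧ dw

For a 2-form omega = sum_{i<j} g_{ij} dx_i ∧ dx_j, the exterior derivative is
  d(omega) = sum_{i<j} d(g_{ij}) ∧ dx_i ∧ dx_j = sum_{i<j, k} (∂g_{ij}/∂x_k) dx_k ∧ dx_i ∧ dx_j.
Expand each term, using dx_k ∧ dx_i ∧ dx_j = sgn(permutation) dx_{(a)} ∧ dx_{(b)} ∧ dx_{(c)} with (a < b < c) sorted:
  d(-w*y + x*z) includes (∂/∂y)(-w*y + x*z) dy = (-w) dy, which multiplied by dx ∧ dz gives (w) dx ∧ dy ∧ dz
  d(-w*y + x*z) includes (∂/∂w)(-w*y + x*z) dw = (-y) dw, which multiplied by dx ∧ dz gives (-y) dx ∧ dz ∧ dw
  d(z*(w + 2*x)) includes (∂/∂x)(z*(w + 2*x)) dx = (2*z) dx, which multiplied by dy ∧ dz gives (2*z) dx ∧ dy ∧ dz
  d(z*(w + 2*x)) includes (∂/∂w)(z*(w + 2*x)) dw = (z) dw, which multiplied by dy ∧ dz gives (z) dy ∧ dz ∧ dw
Collecting like 3-forms: d(omega) = (w + 2*z) dx ∧ dy ∧ dz + (-y) dx ∧ dz ∧ dw + (z) dy ∧ dz ∧ dw.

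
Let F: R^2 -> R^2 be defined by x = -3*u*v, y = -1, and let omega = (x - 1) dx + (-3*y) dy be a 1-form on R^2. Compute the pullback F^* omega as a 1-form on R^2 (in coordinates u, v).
F^* omega = (3*v*(3*u*v + 1)) du + (3*u*(3*u*v + 1)) dv

Using F^*(f dg) = (f ∘ F) d(g ∘ F), substitute each coordinate x_i by F_i(u, v) in f_i, and replace dx_i by d F_i = (∂F_i/∂u) du + (∂F_i/∂v) dv.
  For the x component: f_1(F) = -3*u*v - 1; d F_1 = (-3*v) du + (-3*u) dv
  For the y component: f_2(F) = 3; d F_2 = (0) du + (0) dv
Combining and collecting du, dv coefficients:
  coeff of du: 3*v*(3*u*v + 1)
  coeff of dv: 3*u*(3*u*v + 1)
F^* omega = (3*v*(3*u*v + 1)) du + (3*u*(3*u*v + 1)) dv.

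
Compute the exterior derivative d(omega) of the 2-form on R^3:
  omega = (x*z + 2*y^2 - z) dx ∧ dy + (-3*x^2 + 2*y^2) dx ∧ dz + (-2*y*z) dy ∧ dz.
d(omega) = (x - 4*y - 1) dx ∧ dy ∧ dz

For a 2-form omega = sum_{i<j} g_{ij} dx_i ∧ dx_j, the exterior derivative is
  d(omega) = sum_{i<j} d(g_{ij}) ∧ dx_i ∧ dx_j = sum_{i<j, k} (∂g_{ij}/∂x_k) dx_k ∧ dx_i ∧ dx_j.
Expand each term, using dx_k ∧ dx_i ∧ dx_j = sgn(permutation) dx_{(a)} ∧ dx_{(b)} ∧ dx_{(c)} with (a < b < c) sorted:
  d(x*z + 2*y^2 - z) includes (∂/∂z)(x*z + 2*y^2 - z) dz = (x - 1) dz, which multiplied by dx ∧ dy gives (x - 1) dx ∧ dy ∧ dz
  d(-3*x^2 + 2*y^2) includes (∂/∂y)(-3*x^2 + 2*y^2) dy = (4*y) dy, which multiplied by dx ∧ dz gives (-4*y) dx ∧ dy ∧ dz
Collecting like 3-forms: d(omega) = (x - 4*y - 1) dx ∧ dy ∧ dz.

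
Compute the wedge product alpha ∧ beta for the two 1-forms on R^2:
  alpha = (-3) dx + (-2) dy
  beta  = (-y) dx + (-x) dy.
alpha ∧ beta = (3*x - 2*y) dx ∧ dy

Distribute the wedge, using dx_i ∧ dx_j = -dx_j ∧ dx_i and dx_i ∧ dx_i = 0. For each pair (i, j) with i < j, the coefficient of dx_i ∧ dx_j in alpha ∧ beta is (alpha_i * beta_j - alpha_j * beta_i). Collecting: alpha ∧ beta = (3*x - 2*y) dx ∧ dy.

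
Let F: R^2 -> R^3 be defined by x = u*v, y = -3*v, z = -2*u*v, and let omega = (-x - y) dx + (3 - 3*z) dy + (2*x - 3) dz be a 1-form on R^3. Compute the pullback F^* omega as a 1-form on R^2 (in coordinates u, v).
F^* omega = (v*(-5*u*v + 3*v + 6)) du + (-5*u^2*v - 15*u*v + 6*u - 9) dv

Using F^*(f dg) = (f ∘ F) d(g ∘ F), substitute each coordinate x_i by F_i(u, v) in f_i, and replace dx_i by d F_i = (∂F_i/∂u) du + (∂F_i/∂v) dv.
  For the x component: f_1(F) = v*(3 - u); d F_1 = (v) du + (u) dv
  For the y component: f_2(F) = 6*u*v + 3; d F_2 = (0) du + (-3) dv
  For the z component: f_3(F) = 2*u*v - 3; d F_3 = (-2*v) du + (-2*u) dv
Combining and collecting du, dv coefficients:
  coeff of du: v*(-5*u*v + 3*v + 6)
  coeff of dv: -5*u^2*v - 15*u*v + 6*u - 9
F^* omega = (v*(-5*u*v + 3*v + 6)) du + (-5*u^2*v - 15*u*v + 6*u - 9) dv.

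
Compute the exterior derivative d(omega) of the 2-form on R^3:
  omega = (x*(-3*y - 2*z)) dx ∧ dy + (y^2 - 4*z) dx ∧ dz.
d(omega) = (-2*x - 2*y) dx ∧ dy ∧ dz

For a 2-form omega = sum_{i<j} g_{ij} dx_i ∧ dx_j, the exterior derivative is
  d(omega) = sum_{i<j} d(g_{ij}) ∧ dx_i ∧ dx_j = sum_{i<j, k} (∂g_{ij}/∂x_k) dx_k ∧ dx_i ∧ dx_j.
Expand each term, using dx_k ∧ dx_i ∧ dx_j = sgn(permutation) dx_{(a)} ∧ dx_{(b)} ∧ dx_{(c)} with (a < b < c) sorted:
  d(x*(-3*y - 2*z)) includes (∂/∂z)(x*(-3*y - 2*z)) dz = (-2*x) dz, which multiplied by dx ∧ dy gives (-2*x) dx ∧ dy ∧ dz
  d(y^2 - 4*z) includes (∂/∂y)(y^2 - 4*z) dy = (2*y) dy, which multiplied by dx ∧ dz gives (-2*y) dx ∧ dy ∧ dz
Collecting like 3-forms: d(omega) = (-2*x - 2*y) dx ∧ dy ∧ dz.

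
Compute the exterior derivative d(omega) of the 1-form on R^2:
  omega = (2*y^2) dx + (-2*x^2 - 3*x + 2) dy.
d(omega) = (-4*x - 4*y - 3) dx ∧ dy

For a 1-form omega = sum_i f_i dx_i, the exterior derivative is
  d(omega) = sum_{i < j} (∂f_j/∂x_i - ∂f_i/∂x_j) dx_i ∧ dx_j.
  coefficient of dx ∧ dy: ∂f_2/∂x - ∂f_1/∂y = ∂(-2*x^2 - 3*x + 2)/∂x - ∂(2*y^2)/∂y = -4*x - 4*y - 3
Assembling: d(omega) = (-4*x - 4*y - 3) dx ∧ dy.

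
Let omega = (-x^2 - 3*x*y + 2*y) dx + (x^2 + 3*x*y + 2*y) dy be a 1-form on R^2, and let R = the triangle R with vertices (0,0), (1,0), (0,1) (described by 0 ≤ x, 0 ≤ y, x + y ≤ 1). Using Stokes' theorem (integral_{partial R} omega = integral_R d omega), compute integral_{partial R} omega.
integral_(partial R) omega = 1/3

Stokes: integral_partial_R omega = integral_R d omega with d omega = (∂Q/∂x - ∂P/∂y) dx ∧ dy.
  ∂Q/∂x = 2*x + 3*y
  ∂P/∂y = 2 - 3*x
  integrand = ∂Q/∂x - ∂P/∂y = 5*x + 3*y - 2.
Integrating over R: integral_0^1 integral_0^{1-x} (5*x + 3*y - 2) dy dx = 1/3.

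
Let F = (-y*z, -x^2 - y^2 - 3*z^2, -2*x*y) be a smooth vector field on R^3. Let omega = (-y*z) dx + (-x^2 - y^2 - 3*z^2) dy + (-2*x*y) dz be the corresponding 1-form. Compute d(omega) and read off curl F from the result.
d(omega) = (-2*x + 6*z) dy ∧ dz + (y) dz ∧ dx + (-2*x + z) dx ∧ dy; curl F = (-2*x + 6*z, y, -2*x + z)

d omega = sum_{i<j} (∂f_j/∂x_i - ∂f_i/∂x_j) dx_i ∧ dx_j. Under the identification (dy ∧ dz, dz ∧ dx, dx ∧ dy) ↔ (e_x, e_y, e_z), the coefficients are exactly the components of curl F. Compute:
  ∂R/∂y - ∂Q/∂z = (-2*x) - (-6*z) = -2*x + 6*z
  ∂P/∂z - ∂R/∂x = (-y) - (-2*y) = y
  ∂Q/∂x - ∂P/∂y = (-2*x) - (-z) = -2*x + z.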